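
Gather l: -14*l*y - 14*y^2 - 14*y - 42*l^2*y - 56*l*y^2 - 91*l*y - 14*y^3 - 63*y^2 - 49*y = -42*l^2*y + l*(-56*y^2 - 105*y) - 14*y^3 - 77*y^2 - 63*y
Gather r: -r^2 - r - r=-r^2 - 2*r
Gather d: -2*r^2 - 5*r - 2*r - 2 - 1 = -2*r^2 - 7*r - 3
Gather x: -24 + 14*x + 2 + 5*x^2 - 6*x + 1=5*x^2 + 8*x - 21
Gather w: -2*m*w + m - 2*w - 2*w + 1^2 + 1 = m + w*(-2*m - 4) + 2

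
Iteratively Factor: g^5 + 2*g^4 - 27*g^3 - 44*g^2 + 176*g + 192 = (g + 4)*(g^4 - 2*g^3 - 19*g^2 + 32*g + 48) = (g + 4)^2*(g^3 - 6*g^2 + 5*g + 12) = (g - 4)*(g + 4)^2*(g^2 - 2*g - 3) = (g - 4)*(g - 3)*(g + 4)^2*(g + 1)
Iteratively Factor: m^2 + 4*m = (m + 4)*(m)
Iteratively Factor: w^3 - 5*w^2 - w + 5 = (w - 1)*(w^2 - 4*w - 5) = (w - 1)*(w + 1)*(w - 5)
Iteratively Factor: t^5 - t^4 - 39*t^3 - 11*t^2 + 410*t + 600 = (t + 4)*(t^4 - 5*t^3 - 19*t^2 + 65*t + 150) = (t - 5)*(t + 4)*(t^3 - 19*t - 30) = (t - 5)^2*(t + 4)*(t^2 + 5*t + 6) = (t - 5)^2*(t + 2)*(t + 4)*(t + 3)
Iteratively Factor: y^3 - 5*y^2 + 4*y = (y - 1)*(y^2 - 4*y) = (y - 4)*(y - 1)*(y)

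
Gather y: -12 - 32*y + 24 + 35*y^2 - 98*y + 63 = 35*y^2 - 130*y + 75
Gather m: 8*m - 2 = 8*m - 2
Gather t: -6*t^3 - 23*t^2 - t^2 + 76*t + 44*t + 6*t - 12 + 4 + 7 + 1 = -6*t^3 - 24*t^2 + 126*t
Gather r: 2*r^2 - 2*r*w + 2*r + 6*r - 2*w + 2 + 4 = 2*r^2 + r*(8 - 2*w) - 2*w + 6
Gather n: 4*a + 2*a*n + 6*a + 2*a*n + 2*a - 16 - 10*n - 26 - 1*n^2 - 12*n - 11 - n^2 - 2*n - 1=12*a - 2*n^2 + n*(4*a - 24) - 54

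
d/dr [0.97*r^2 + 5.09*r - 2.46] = 1.94*r + 5.09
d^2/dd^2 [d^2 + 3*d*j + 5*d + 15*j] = 2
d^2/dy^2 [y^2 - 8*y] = 2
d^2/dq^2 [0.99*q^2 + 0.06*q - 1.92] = 1.98000000000000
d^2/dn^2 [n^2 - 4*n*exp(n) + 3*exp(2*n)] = -4*n*exp(n) + 12*exp(2*n) - 8*exp(n) + 2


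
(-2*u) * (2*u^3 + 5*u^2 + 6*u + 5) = -4*u^4 - 10*u^3 - 12*u^2 - 10*u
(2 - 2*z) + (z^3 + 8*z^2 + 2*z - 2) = z^3 + 8*z^2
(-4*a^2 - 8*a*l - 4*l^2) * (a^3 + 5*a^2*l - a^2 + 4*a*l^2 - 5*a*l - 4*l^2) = -4*a^5 - 28*a^4*l + 4*a^4 - 60*a^3*l^2 + 28*a^3*l - 52*a^2*l^3 + 60*a^2*l^2 - 16*a*l^4 + 52*a*l^3 + 16*l^4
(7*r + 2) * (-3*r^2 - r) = -21*r^3 - 13*r^2 - 2*r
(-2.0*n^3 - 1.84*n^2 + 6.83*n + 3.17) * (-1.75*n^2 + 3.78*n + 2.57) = 3.5*n^5 - 4.34*n^4 - 24.0477*n^3 + 15.5411*n^2 + 29.5357*n + 8.1469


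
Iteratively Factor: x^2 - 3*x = (x - 3)*(x)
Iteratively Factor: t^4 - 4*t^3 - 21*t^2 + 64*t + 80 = (t + 1)*(t^3 - 5*t^2 - 16*t + 80) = (t - 4)*(t + 1)*(t^2 - t - 20) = (t - 5)*(t - 4)*(t + 1)*(t + 4)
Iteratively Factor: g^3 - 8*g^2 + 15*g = (g - 3)*(g^2 - 5*g) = g*(g - 3)*(g - 5)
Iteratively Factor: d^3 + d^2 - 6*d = (d + 3)*(d^2 - 2*d) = (d - 2)*(d + 3)*(d)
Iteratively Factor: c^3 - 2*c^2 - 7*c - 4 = (c + 1)*(c^2 - 3*c - 4) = (c + 1)^2*(c - 4)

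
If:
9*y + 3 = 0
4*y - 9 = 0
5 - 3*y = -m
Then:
No Solution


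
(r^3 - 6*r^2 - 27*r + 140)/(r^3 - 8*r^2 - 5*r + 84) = (r + 5)/(r + 3)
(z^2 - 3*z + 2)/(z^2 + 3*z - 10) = (z - 1)/(z + 5)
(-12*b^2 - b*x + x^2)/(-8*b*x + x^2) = (12*b^2 + b*x - x^2)/(x*(8*b - x))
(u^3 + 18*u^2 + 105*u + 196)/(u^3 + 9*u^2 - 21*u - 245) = (u + 4)/(u - 5)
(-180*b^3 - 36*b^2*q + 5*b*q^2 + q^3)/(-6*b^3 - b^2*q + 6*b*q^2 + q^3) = (-30*b^2 - b*q + q^2)/(-b^2 + q^2)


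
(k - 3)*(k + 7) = k^2 + 4*k - 21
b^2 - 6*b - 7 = (b - 7)*(b + 1)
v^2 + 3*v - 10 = (v - 2)*(v + 5)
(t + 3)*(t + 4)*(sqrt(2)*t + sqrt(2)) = sqrt(2)*t^3 + 8*sqrt(2)*t^2 + 19*sqrt(2)*t + 12*sqrt(2)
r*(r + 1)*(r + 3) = r^3 + 4*r^2 + 3*r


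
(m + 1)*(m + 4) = m^2 + 5*m + 4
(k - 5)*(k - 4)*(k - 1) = k^3 - 10*k^2 + 29*k - 20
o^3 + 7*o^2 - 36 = (o - 2)*(o + 3)*(o + 6)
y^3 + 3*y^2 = y^2*(y + 3)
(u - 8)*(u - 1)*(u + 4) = u^3 - 5*u^2 - 28*u + 32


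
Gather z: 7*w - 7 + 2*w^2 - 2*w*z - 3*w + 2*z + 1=2*w^2 + 4*w + z*(2 - 2*w) - 6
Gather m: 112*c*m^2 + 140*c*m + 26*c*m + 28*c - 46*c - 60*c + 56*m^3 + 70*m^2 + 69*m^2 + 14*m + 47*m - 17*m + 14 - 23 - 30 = -78*c + 56*m^3 + m^2*(112*c + 139) + m*(166*c + 44) - 39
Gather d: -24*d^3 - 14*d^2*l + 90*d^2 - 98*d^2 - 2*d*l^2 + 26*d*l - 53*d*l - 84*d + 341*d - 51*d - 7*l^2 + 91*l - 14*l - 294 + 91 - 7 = -24*d^3 + d^2*(-14*l - 8) + d*(-2*l^2 - 27*l + 206) - 7*l^2 + 77*l - 210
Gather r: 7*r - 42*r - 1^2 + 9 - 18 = -35*r - 10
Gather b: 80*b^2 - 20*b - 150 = 80*b^2 - 20*b - 150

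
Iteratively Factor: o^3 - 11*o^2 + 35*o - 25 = (o - 1)*(o^2 - 10*o + 25) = (o - 5)*(o - 1)*(o - 5)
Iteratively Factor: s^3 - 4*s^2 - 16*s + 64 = (s - 4)*(s^2 - 16) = (s - 4)*(s + 4)*(s - 4)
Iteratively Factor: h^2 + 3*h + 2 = (h + 1)*(h + 2)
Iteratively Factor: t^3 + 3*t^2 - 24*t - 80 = (t - 5)*(t^2 + 8*t + 16) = (t - 5)*(t + 4)*(t + 4)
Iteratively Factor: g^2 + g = (g + 1)*(g)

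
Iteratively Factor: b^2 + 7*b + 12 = (b + 3)*(b + 4)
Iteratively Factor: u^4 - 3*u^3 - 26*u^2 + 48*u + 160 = (u - 4)*(u^3 + u^2 - 22*u - 40) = (u - 5)*(u - 4)*(u^2 + 6*u + 8) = (u - 5)*(u - 4)*(u + 4)*(u + 2)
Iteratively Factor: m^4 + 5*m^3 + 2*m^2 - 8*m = (m - 1)*(m^3 + 6*m^2 + 8*m) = m*(m - 1)*(m^2 + 6*m + 8) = m*(m - 1)*(m + 4)*(m + 2)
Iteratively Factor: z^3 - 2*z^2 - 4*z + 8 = (z - 2)*(z^2 - 4) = (z - 2)*(z + 2)*(z - 2)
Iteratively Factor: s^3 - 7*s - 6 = (s + 1)*(s^2 - s - 6) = (s - 3)*(s + 1)*(s + 2)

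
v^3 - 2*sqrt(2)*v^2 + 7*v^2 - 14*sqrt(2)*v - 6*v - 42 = (v + 7)*(v - 3*sqrt(2))*(v + sqrt(2))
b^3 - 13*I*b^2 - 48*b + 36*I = (b - 6*I)^2*(b - I)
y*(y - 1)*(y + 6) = y^3 + 5*y^2 - 6*y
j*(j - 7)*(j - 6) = j^3 - 13*j^2 + 42*j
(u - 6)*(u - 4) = u^2 - 10*u + 24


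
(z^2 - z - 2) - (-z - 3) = z^2 + 1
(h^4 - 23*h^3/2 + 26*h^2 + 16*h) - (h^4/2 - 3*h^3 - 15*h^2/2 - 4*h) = h^4/2 - 17*h^3/2 + 67*h^2/2 + 20*h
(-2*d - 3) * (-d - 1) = 2*d^2 + 5*d + 3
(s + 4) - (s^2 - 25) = -s^2 + s + 29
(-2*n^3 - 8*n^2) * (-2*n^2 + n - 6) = 4*n^5 + 14*n^4 + 4*n^3 + 48*n^2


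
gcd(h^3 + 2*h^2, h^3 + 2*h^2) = h^3 + 2*h^2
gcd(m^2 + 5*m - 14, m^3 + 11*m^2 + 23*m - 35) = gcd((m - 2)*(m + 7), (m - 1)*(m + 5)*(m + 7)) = m + 7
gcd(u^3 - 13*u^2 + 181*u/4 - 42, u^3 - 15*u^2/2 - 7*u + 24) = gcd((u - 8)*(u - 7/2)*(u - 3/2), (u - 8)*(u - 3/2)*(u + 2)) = u^2 - 19*u/2 + 12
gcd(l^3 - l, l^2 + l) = l^2 + l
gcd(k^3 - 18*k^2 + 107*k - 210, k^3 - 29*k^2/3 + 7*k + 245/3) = k^2 - 12*k + 35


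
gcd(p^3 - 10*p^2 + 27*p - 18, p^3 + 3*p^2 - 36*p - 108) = p - 6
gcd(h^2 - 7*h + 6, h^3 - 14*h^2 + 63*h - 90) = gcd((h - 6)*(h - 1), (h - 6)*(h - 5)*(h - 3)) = h - 6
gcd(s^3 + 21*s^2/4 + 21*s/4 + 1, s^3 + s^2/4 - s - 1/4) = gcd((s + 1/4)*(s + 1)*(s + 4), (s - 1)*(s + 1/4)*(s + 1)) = s^2 + 5*s/4 + 1/4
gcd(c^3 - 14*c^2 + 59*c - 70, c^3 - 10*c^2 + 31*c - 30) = c^2 - 7*c + 10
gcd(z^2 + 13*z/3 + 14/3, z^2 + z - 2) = z + 2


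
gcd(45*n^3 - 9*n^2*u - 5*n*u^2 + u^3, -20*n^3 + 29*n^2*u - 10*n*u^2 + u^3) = -5*n + u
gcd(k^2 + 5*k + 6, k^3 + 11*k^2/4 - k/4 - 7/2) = k + 2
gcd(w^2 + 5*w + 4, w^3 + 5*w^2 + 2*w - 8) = w + 4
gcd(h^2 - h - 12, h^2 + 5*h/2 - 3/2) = h + 3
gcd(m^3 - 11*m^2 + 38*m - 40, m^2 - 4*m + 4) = m - 2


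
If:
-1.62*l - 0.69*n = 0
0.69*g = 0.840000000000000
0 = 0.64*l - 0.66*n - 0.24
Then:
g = 1.22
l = 0.11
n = -0.26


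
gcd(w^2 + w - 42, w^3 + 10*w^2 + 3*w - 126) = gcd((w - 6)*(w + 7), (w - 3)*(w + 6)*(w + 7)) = w + 7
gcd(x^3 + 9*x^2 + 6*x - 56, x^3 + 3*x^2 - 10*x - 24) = x + 4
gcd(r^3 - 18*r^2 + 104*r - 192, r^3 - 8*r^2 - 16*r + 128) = r^2 - 12*r + 32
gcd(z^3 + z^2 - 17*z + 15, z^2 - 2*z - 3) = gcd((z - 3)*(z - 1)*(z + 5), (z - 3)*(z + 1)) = z - 3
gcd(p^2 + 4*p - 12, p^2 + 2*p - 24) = p + 6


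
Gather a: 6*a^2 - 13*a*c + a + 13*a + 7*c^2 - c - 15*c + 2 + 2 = 6*a^2 + a*(14 - 13*c) + 7*c^2 - 16*c + 4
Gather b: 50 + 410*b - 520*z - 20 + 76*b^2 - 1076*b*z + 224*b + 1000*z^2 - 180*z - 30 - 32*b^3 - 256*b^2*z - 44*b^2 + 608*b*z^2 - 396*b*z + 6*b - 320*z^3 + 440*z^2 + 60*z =-32*b^3 + b^2*(32 - 256*z) + b*(608*z^2 - 1472*z + 640) - 320*z^3 + 1440*z^2 - 640*z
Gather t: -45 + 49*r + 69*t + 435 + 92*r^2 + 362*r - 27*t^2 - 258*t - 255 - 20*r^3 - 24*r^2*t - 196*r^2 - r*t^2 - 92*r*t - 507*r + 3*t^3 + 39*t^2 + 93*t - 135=-20*r^3 - 104*r^2 - 96*r + 3*t^3 + t^2*(12 - r) + t*(-24*r^2 - 92*r - 96)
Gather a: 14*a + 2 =14*a + 2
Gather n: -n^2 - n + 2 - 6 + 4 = -n^2 - n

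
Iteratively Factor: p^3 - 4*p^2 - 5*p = (p + 1)*(p^2 - 5*p) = (p - 5)*(p + 1)*(p)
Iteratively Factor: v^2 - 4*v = (v)*(v - 4)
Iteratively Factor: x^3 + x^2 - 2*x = (x + 2)*(x^2 - x) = (x - 1)*(x + 2)*(x)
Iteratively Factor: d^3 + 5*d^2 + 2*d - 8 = (d + 2)*(d^2 + 3*d - 4) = (d + 2)*(d + 4)*(d - 1)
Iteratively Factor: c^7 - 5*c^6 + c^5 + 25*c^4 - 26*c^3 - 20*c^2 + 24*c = (c)*(c^6 - 5*c^5 + c^4 + 25*c^3 - 26*c^2 - 20*c + 24) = c*(c - 2)*(c^5 - 3*c^4 - 5*c^3 + 15*c^2 + 4*c - 12) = c*(c - 2)*(c + 2)*(c^4 - 5*c^3 + 5*c^2 + 5*c - 6) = c*(c - 2)*(c + 1)*(c + 2)*(c^3 - 6*c^2 + 11*c - 6) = c*(c - 2)*(c - 1)*(c + 1)*(c + 2)*(c^2 - 5*c + 6) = c*(c - 3)*(c - 2)*(c - 1)*(c + 1)*(c + 2)*(c - 2)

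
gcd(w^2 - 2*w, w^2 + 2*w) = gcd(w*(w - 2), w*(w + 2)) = w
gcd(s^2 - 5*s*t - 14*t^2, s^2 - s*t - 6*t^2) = s + 2*t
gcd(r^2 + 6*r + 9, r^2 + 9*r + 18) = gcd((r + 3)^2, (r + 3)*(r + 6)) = r + 3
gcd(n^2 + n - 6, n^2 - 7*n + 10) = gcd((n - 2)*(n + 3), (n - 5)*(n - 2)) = n - 2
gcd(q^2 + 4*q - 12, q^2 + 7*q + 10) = 1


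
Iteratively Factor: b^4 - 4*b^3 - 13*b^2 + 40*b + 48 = (b + 1)*(b^3 - 5*b^2 - 8*b + 48) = (b + 1)*(b + 3)*(b^2 - 8*b + 16) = (b - 4)*(b + 1)*(b + 3)*(b - 4)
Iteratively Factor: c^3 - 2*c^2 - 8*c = (c)*(c^2 - 2*c - 8) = c*(c + 2)*(c - 4)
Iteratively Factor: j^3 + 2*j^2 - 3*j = (j + 3)*(j^2 - j) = j*(j + 3)*(j - 1)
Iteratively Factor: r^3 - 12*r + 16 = (r - 2)*(r^2 + 2*r - 8) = (r - 2)^2*(r + 4)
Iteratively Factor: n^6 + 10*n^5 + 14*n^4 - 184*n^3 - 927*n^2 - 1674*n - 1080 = (n + 3)*(n^5 + 7*n^4 - 7*n^3 - 163*n^2 - 438*n - 360) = (n - 5)*(n + 3)*(n^4 + 12*n^3 + 53*n^2 + 102*n + 72) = (n - 5)*(n + 2)*(n + 3)*(n^3 + 10*n^2 + 33*n + 36) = (n - 5)*(n + 2)*(n + 3)*(n + 4)*(n^2 + 6*n + 9) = (n - 5)*(n + 2)*(n + 3)^2*(n + 4)*(n + 3)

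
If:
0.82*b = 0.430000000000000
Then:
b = 0.52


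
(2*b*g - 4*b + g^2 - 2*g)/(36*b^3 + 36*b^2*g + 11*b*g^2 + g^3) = (g - 2)/(18*b^2 + 9*b*g + g^2)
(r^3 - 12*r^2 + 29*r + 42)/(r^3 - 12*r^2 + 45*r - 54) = (r^2 - 6*r - 7)/(r^2 - 6*r + 9)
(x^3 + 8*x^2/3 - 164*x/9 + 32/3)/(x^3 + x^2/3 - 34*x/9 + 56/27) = 3*(3*x^2 + 10*x - 48)/(9*x^2 + 9*x - 28)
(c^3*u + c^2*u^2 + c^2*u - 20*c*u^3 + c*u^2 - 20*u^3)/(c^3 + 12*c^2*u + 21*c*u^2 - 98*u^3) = u*(c^3 + c^2*u + c^2 - 20*c*u^2 + c*u - 20*u^2)/(c^3 + 12*c^2*u + 21*c*u^2 - 98*u^3)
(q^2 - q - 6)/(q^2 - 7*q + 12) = (q + 2)/(q - 4)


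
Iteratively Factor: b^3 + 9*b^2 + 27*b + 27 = (b + 3)*(b^2 + 6*b + 9) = (b + 3)^2*(b + 3)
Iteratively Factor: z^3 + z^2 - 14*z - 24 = (z + 3)*(z^2 - 2*z - 8) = (z + 2)*(z + 3)*(z - 4)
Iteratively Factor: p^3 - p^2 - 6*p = (p)*(p^2 - p - 6) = p*(p + 2)*(p - 3)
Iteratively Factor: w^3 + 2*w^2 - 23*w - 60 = (w + 3)*(w^2 - w - 20) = (w + 3)*(w + 4)*(w - 5)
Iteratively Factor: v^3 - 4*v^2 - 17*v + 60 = (v - 3)*(v^2 - v - 20) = (v - 5)*(v - 3)*(v + 4)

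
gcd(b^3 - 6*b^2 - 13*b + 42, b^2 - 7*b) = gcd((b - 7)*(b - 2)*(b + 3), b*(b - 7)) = b - 7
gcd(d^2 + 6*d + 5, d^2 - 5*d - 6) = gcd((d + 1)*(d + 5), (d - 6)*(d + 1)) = d + 1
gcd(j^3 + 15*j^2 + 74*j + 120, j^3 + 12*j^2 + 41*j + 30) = j^2 + 11*j + 30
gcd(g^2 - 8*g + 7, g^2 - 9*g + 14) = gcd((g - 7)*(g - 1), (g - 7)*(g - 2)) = g - 7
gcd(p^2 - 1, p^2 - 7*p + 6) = p - 1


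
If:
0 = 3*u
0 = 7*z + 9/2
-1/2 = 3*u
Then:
No Solution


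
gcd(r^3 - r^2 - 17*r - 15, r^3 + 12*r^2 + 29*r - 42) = 1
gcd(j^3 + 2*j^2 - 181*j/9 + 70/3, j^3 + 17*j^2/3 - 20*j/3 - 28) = j^2 + 11*j/3 - 14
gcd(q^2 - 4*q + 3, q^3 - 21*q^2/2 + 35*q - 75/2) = q - 3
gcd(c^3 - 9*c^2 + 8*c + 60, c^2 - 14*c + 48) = c - 6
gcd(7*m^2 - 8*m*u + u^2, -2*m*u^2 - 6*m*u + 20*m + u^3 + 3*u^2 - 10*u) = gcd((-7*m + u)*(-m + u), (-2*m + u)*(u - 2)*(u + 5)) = 1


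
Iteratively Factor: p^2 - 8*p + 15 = (p - 3)*(p - 5)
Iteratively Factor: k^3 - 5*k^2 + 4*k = (k - 1)*(k^2 - 4*k) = k*(k - 1)*(k - 4)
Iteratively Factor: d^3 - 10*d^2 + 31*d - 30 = (d - 2)*(d^2 - 8*d + 15) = (d - 3)*(d - 2)*(d - 5)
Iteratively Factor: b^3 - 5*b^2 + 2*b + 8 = (b - 2)*(b^2 - 3*b - 4) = (b - 2)*(b + 1)*(b - 4)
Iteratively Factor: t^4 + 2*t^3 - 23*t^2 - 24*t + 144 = (t - 3)*(t^3 + 5*t^2 - 8*t - 48) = (t - 3)*(t + 4)*(t^2 + t - 12) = (t - 3)*(t + 4)^2*(t - 3)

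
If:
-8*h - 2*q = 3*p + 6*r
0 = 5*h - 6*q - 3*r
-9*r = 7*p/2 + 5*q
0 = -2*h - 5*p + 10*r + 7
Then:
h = -21/629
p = 441/629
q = 189/1258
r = -224/629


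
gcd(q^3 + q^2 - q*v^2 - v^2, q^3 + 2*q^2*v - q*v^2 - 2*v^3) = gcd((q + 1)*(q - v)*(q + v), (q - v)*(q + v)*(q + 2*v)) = q^2 - v^2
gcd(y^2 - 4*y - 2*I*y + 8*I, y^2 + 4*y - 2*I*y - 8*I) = y - 2*I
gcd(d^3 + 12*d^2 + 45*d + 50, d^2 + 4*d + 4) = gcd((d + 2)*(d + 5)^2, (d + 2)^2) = d + 2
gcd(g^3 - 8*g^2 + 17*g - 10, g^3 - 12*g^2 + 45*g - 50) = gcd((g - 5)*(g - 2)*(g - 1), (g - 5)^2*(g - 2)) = g^2 - 7*g + 10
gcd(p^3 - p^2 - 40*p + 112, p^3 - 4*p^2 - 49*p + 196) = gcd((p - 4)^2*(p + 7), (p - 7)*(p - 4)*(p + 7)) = p^2 + 3*p - 28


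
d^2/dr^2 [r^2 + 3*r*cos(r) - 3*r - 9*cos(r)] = -3*r*cos(r) - 6*sin(r) + 9*cos(r) + 2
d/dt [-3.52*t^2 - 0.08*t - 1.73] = -7.04*t - 0.08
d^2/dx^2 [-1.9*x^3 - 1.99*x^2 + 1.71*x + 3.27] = -11.4*x - 3.98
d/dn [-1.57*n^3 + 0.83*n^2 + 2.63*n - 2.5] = -4.71*n^2 + 1.66*n + 2.63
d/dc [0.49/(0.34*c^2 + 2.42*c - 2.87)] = (-0.3332*c - 1.1858)/(0.34*c^2 + 2.42*c - 2.87)^2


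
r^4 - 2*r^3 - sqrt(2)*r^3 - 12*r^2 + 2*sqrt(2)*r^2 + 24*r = r*(r - 2)*(r - 3*sqrt(2))*(r + 2*sqrt(2))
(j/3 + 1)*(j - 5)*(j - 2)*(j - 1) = j^4/3 - 5*j^3/3 - 7*j^2/3 + 41*j/3 - 10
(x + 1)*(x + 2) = x^2 + 3*x + 2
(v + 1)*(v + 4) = v^2 + 5*v + 4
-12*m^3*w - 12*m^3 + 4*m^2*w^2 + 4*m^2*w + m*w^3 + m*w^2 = (-2*m + w)*(6*m + w)*(m*w + m)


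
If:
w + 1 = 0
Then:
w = -1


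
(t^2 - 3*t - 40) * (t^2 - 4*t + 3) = t^4 - 7*t^3 - 25*t^2 + 151*t - 120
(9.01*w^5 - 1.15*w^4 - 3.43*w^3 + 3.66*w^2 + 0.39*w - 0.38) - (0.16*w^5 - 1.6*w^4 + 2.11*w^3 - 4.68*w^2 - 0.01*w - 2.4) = 8.85*w^5 + 0.45*w^4 - 5.54*w^3 + 8.34*w^2 + 0.4*w + 2.02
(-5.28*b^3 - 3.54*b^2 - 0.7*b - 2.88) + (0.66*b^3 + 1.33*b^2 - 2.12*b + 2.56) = -4.62*b^3 - 2.21*b^2 - 2.82*b - 0.32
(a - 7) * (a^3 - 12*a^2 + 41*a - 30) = a^4 - 19*a^3 + 125*a^2 - 317*a + 210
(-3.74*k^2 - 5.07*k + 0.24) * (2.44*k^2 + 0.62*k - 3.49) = -9.1256*k^4 - 14.6896*k^3 + 10.4948*k^2 + 17.8431*k - 0.8376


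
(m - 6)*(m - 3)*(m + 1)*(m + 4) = m^4 - 4*m^3 - 23*m^2 + 54*m + 72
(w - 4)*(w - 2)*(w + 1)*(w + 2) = w^4 - 3*w^3 - 8*w^2 + 12*w + 16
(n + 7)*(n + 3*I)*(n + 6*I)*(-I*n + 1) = -I*n^4 + 10*n^3 - 7*I*n^3 + 70*n^2 + 27*I*n^2 - 18*n + 189*I*n - 126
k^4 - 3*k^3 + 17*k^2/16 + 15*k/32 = k*(k - 5/2)*(k - 3/4)*(k + 1/4)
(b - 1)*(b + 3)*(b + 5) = b^3 + 7*b^2 + 7*b - 15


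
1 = 1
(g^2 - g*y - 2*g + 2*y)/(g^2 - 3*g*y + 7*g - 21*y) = (g^2 - g*y - 2*g + 2*y)/(g^2 - 3*g*y + 7*g - 21*y)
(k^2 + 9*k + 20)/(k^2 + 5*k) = (k + 4)/k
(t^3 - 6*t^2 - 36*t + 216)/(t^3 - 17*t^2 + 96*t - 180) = (t + 6)/(t - 5)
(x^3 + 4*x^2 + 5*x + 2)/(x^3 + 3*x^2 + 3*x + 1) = (x + 2)/(x + 1)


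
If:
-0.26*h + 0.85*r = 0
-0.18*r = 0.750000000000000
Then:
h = -13.62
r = -4.17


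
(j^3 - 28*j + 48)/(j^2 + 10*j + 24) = (j^2 - 6*j + 8)/(j + 4)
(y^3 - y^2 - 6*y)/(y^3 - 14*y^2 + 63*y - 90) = y*(y + 2)/(y^2 - 11*y + 30)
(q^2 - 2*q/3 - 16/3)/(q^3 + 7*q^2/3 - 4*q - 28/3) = (3*q - 8)/(3*q^2 + q - 14)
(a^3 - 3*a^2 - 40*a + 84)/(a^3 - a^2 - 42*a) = (a - 2)/a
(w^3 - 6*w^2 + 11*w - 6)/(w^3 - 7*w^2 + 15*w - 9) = (w - 2)/(w - 3)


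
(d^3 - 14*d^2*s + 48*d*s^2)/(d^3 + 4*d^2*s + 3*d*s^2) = (d^2 - 14*d*s + 48*s^2)/(d^2 + 4*d*s + 3*s^2)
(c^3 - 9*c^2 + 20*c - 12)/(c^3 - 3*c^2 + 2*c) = (c - 6)/c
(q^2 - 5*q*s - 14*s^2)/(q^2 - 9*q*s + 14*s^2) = (q + 2*s)/(q - 2*s)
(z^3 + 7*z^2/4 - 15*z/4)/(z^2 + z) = (4*z^2 + 7*z - 15)/(4*(z + 1))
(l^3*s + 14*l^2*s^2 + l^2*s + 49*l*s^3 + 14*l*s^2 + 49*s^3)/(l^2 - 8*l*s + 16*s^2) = s*(l^3 + 14*l^2*s + l^2 + 49*l*s^2 + 14*l*s + 49*s^2)/(l^2 - 8*l*s + 16*s^2)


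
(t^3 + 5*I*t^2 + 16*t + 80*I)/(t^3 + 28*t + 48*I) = (t^2 + I*t + 20)/(t^2 - 4*I*t + 12)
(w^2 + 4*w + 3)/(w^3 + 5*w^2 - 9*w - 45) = (w + 1)/(w^2 + 2*w - 15)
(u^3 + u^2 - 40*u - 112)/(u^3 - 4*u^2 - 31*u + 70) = (u^2 + 8*u + 16)/(u^2 + 3*u - 10)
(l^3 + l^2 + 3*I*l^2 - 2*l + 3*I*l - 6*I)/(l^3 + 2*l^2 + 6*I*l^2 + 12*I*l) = (l^2 + l*(-1 + 3*I) - 3*I)/(l*(l + 6*I))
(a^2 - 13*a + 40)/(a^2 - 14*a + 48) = (a - 5)/(a - 6)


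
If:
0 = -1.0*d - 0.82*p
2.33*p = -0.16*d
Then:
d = 0.00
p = 0.00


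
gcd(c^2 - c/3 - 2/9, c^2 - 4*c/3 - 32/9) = 1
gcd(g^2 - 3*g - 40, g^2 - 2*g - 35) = g + 5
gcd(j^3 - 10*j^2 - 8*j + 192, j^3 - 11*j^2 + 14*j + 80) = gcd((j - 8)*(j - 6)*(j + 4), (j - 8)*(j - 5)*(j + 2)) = j - 8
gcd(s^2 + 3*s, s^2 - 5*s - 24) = s + 3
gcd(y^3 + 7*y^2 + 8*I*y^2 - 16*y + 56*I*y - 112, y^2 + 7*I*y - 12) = y + 4*I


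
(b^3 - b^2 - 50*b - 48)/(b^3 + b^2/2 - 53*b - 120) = 2*(b + 1)/(2*b + 5)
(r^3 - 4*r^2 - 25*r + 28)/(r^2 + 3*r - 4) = r - 7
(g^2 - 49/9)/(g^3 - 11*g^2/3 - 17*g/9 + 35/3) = (3*g + 7)/(3*g^2 - 4*g - 15)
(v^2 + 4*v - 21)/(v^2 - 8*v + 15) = (v + 7)/(v - 5)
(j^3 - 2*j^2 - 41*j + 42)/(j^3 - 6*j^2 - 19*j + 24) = (j^2 - j - 42)/(j^2 - 5*j - 24)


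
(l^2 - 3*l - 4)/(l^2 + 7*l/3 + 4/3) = 3*(l - 4)/(3*l + 4)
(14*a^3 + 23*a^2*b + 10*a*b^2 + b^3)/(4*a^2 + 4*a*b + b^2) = (7*a^2 + 8*a*b + b^2)/(2*a + b)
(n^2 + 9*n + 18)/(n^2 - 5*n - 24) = (n + 6)/(n - 8)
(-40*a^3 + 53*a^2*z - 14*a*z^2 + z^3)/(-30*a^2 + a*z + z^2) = (8*a^2 - 9*a*z + z^2)/(6*a + z)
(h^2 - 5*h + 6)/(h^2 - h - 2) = (h - 3)/(h + 1)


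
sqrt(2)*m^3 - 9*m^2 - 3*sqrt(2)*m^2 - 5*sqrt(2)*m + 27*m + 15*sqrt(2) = (m - 3)*(m - 5*sqrt(2))*(sqrt(2)*m + 1)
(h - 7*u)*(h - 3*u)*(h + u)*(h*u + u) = h^4*u - 9*h^3*u^2 + h^3*u + 11*h^2*u^3 - 9*h^2*u^2 + 21*h*u^4 + 11*h*u^3 + 21*u^4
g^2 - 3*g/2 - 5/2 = (g - 5/2)*(g + 1)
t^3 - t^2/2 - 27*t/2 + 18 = (t - 3)*(t - 3/2)*(t + 4)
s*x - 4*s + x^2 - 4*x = (s + x)*(x - 4)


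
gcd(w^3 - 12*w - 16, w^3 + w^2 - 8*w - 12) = w^2 + 4*w + 4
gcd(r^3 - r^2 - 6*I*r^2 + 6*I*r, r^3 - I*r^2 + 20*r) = r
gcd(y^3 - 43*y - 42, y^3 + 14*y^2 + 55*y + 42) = y^2 + 7*y + 6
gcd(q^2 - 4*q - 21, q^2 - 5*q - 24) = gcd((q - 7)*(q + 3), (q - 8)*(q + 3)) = q + 3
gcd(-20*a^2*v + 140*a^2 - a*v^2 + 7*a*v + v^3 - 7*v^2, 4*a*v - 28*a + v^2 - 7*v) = 4*a*v - 28*a + v^2 - 7*v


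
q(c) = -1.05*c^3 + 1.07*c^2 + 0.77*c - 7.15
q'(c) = -3.15*c^2 + 2.14*c + 0.77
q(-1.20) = -4.72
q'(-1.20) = -6.33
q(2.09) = -10.45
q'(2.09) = -8.52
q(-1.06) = -5.51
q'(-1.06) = -5.04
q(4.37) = -70.98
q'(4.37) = -50.03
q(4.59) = -82.61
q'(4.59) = -55.77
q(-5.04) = 150.57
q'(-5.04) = -90.03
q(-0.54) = -7.09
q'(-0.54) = -1.30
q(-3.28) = 38.89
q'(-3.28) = -40.14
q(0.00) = -7.15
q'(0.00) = 0.77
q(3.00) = -23.56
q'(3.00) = -21.16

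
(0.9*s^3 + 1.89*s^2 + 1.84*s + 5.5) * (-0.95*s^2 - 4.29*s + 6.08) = -0.855*s^5 - 5.6565*s^4 - 4.3841*s^3 - 1.6274*s^2 - 12.4078*s + 33.44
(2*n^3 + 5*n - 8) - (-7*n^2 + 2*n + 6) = 2*n^3 + 7*n^2 + 3*n - 14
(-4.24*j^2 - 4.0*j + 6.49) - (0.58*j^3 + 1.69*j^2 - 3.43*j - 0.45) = -0.58*j^3 - 5.93*j^2 - 0.57*j + 6.94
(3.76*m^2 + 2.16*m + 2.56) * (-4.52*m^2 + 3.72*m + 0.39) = -16.9952*m^4 + 4.224*m^3 - 2.0696*m^2 + 10.3656*m + 0.9984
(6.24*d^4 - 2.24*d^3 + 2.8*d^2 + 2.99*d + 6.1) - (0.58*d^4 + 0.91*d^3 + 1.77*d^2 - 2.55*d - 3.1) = 5.66*d^4 - 3.15*d^3 + 1.03*d^2 + 5.54*d + 9.2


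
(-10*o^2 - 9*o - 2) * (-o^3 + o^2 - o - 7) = 10*o^5 - o^4 + 3*o^3 + 77*o^2 + 65*o + 14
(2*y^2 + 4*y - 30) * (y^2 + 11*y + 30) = 2*y^4 + 26*y^3 + 74*y^2 - 210*y - 900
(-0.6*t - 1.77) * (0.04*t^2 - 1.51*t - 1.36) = -0.024*t^3 + 0.8352*t^2 + 3.4887*t + 2.4072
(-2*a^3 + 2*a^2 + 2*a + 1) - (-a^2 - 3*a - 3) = -2*a^3 + 3*a^2 + 5*a + 4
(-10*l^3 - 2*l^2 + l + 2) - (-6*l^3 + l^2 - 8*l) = -4*l^3 - 3*l^2 + 9*l + 2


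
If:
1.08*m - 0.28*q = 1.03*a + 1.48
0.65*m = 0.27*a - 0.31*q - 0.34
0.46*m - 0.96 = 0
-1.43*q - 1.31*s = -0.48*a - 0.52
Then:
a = 1.81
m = 2.09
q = -3.90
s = 5.31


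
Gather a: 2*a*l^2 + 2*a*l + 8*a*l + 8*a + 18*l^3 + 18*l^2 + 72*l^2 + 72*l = a*(2*l^2 + 10*l + 8) + 18*l^3 + 90*l^2 + 72*l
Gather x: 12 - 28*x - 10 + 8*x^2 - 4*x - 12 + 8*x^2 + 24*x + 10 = 16*x^2 - 8*x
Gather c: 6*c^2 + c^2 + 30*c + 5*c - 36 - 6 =7*c^2 + 35*c - 42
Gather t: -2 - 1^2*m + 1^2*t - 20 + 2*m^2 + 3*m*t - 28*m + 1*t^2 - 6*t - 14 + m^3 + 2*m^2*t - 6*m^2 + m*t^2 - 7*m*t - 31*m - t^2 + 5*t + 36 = m^3 - 4*m^2 + m*t^2 - 60*m + t*(2*m^2 - 4*m)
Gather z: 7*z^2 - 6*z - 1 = 7*z^2 - 6*z - 1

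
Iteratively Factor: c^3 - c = (c)*(c^2 - 1) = c*(c + 1)*(c - 1)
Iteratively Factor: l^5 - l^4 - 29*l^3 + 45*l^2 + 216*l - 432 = (l - 3)*(l^4 + 2*l^3 - 23*l^2 - 24*l + 144) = (l - 3)*(l + 4)*(l^3 - 2*l^2 - 15*l + 36) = (l - 3)^2*(l + 4)*(l^2 + l - 12) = (l - 3)^3*(l + 4)*(l + 4)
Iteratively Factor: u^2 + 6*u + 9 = (u + 3)*(u + 3)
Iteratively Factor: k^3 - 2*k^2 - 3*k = (k - 3)*(k^2 + k) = (k - 3)*(k + 1)*(k)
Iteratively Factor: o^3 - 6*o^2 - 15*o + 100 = (o - 5)*(o^2 - o - 20) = (o - 5)^2*(o + 4)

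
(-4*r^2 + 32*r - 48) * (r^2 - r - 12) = -4*r^4 + 36*r^3 - 32*r^2 - 336*r + 576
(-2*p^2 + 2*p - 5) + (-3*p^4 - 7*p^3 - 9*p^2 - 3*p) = -3*p^4 - 7*p^3 - 11*p^2 - p - 5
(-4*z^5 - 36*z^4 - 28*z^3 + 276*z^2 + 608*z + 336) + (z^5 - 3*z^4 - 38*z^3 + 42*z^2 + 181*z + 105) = -3*z^5 - 39*z^4 - 66*z^3 + 318*z^2 + 789*z + 441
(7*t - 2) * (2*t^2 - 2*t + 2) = 14*t^3 - 18*t^2 + 18*t - 4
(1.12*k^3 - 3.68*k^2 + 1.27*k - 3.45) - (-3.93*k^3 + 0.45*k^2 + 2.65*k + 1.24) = 5.05*k^3 - 4.13*k^2 - 1.38*k - 4.69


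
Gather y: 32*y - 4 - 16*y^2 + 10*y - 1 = -16*y^2 + 42*y - 5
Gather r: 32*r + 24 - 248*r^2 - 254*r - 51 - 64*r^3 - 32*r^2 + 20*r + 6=-64*r^3 - 280*r^2 - 202*r - 21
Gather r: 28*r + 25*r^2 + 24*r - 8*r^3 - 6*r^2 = -8*r^3 + 19*r^2 + 52*r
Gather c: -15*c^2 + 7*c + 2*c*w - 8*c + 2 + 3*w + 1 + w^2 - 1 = -15*c^2 + c*(2*w - 1) + w^2 + 3*w + 2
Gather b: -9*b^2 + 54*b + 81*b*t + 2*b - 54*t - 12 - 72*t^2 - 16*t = -9*b^2 + b*(81*t + 56) - 72*t^2 - 70*t - 12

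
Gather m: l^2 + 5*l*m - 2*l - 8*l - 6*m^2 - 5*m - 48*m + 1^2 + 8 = l^2 - 10*l - 6*m^2 + m*(5*l - 53) + 9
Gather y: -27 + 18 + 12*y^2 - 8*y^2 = 4*y^2 - 9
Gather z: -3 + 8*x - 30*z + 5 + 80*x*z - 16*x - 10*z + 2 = -8*x + z*(80*x - 40) + 4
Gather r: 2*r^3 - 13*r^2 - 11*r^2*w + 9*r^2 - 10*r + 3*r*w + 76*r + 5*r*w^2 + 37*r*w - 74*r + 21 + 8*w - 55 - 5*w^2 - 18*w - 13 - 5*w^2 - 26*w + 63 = 2*r^3 + r^2*(-11*w - 4) + r*(5*w^2 + 40*w - 8) - 10*w^2 - 36*w + 16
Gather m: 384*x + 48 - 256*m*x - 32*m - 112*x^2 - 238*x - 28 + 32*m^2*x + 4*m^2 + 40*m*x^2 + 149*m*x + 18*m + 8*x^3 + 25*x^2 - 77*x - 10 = m^2*(32*x + 4) + m*(40*x^2 - 107*x - 14) + 8*x^3 - 87*x^2 + 69*x + 10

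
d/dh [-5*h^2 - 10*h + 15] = -10*h - 10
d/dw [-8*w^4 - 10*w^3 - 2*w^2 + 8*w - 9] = -32*w^3 - 30*w^2 - 4*w + 8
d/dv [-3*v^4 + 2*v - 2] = 2 - 12*v^3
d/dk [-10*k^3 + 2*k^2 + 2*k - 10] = -30*k^2 + 4*k + 2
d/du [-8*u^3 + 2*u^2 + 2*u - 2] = -24*u^2 + 4*u + 2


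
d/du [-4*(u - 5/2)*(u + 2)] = 2 - 8*u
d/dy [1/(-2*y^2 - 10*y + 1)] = 2*(2*y + 5)/(2*y^2 + 10*y - 1)^2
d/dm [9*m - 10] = 9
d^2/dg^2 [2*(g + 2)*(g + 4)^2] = 12*g + 40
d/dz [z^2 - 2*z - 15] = 2*z - 2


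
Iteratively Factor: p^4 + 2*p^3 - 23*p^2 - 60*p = (p + 3)*(p^3 - p^2 - 20*p) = p*(p + 3)*(p^2 - p - 20) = p*(p - 5)*(p + 3)*(p + 4)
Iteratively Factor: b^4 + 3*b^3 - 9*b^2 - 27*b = (b + 3)*(b^3 - 9*b) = (b + 3)^2*(b^2 - 3*b) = b*(b + 3)^2*(b - 3)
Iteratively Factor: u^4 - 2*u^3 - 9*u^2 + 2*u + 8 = (u - 1)*(u^3 - u^2 - 10*u - 8) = (u - 1)*(u + 2)*(u^2 - 3*u - 4) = (u - 4)*(u - 1)*(u + 2)*(u + 1)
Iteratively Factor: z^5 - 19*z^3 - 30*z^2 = (z + 3)*(z^4 - 3*z^3 - 10*z^2) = (z - 5)*(z + 3)*(z^3 + 2*z^2) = z*(z - 5)*(z + 3)*(z^2 + 2*z) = z*(z - 5)*(z + 2)*(z + 3)*(z)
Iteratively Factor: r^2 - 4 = (r - 2)*(r + 2)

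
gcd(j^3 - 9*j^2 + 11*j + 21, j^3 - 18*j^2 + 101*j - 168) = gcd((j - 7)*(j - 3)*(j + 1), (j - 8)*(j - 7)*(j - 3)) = j^2 - 10*j + 21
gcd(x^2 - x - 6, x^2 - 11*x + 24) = x - 3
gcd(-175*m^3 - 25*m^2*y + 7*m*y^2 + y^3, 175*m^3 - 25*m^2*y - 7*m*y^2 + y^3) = -25*m^2 + y^2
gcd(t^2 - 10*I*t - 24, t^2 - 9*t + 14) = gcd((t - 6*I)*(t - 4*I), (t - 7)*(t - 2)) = 1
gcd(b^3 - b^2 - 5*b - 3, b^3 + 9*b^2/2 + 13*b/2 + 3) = b + 1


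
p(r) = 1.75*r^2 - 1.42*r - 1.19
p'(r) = 3.5*r - 1.42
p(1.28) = -0.14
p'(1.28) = 3.06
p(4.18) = 23.45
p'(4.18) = 13.21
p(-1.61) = 5.63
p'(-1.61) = -7.06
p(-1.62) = 5.70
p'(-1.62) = -7.09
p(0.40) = -1.48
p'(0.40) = -0.02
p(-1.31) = 3.67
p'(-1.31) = -6.00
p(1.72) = 1.54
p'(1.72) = 4.60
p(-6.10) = 72.59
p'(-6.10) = -22.77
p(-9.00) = 153.34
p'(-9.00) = -32.92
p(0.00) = -1.19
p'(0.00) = -1.42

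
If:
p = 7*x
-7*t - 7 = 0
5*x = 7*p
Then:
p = 0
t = -1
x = 0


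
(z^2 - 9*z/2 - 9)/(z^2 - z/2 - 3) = (z - 6)/(z - 2)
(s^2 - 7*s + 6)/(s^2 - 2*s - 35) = (-s^2 + 7*s - 6)/(-s^2 + 2*s + 35)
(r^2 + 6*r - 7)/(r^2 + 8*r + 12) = (r^2 + 6*r - 7)/(r^2 + 8*r + 12)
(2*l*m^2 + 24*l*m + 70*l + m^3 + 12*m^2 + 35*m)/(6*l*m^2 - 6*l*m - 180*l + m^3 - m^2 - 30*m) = (2*l*m + 14*l + m^2 + 7*m)/(6*l*m - 36*l + m^2 - 6*m)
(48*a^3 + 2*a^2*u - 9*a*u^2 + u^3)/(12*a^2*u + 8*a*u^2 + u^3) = (24*a^2 - 11*a*u + u^2)/(u*(6*a + u))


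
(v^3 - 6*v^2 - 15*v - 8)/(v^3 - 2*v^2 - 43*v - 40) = (v + 1)/(v + 5)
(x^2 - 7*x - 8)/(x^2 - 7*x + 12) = (x^2 - 7*x - 8)/(x^2 - 7*x + 12)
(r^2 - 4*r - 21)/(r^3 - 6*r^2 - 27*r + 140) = (r + 3)/(r^2 + r - 20)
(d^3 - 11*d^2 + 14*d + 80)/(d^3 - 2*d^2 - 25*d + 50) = (d^2 - 6*d - 16)/(d^2 + 3*d - 10)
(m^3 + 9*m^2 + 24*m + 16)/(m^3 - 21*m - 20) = (m + 4)/(m - 5)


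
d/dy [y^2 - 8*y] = 2*y - 8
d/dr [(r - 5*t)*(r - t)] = 2*r - 6*t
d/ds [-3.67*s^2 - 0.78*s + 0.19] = -7.34*s - 0.78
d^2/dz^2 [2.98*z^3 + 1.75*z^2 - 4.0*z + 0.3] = 17.88*z + 3.5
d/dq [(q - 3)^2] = 2*q - 6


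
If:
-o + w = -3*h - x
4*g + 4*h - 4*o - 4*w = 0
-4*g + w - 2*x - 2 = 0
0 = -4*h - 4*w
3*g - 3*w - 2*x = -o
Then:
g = -5/14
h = 1/7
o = -1/14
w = -1/7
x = -5/14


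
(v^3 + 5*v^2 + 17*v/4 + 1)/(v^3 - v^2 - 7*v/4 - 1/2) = (v + 4)/(v - 2)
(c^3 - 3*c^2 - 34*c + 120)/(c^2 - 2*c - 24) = (-c^3 + 3*c^2 + 34*c - 120)/(-c^2 + 2*c + 24)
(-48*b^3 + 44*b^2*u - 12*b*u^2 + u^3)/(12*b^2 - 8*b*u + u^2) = -4*b + u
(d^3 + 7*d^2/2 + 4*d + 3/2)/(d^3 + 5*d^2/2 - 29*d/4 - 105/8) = 4*(d^2 + 2*d + 1)/(4*d^2 + 4*d - 35)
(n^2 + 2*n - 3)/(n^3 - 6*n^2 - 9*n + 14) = (n + 3)/(n^2 - 5*n - 14)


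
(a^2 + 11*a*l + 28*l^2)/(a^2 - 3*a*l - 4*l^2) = (a^2 + 11*a*l + 28*l^2)/(a^2 - 3*a*l - 4*l^2)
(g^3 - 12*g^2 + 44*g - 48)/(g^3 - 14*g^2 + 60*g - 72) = (g - 4)/(g - 6)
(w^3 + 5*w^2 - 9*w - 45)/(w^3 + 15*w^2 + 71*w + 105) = (w - 3)/(w + 7)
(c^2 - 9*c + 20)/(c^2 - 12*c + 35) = (c - 4)/(c - 7)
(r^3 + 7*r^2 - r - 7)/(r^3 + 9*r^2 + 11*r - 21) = (r + 1)/(r + 3)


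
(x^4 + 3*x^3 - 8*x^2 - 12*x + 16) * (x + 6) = x^5 + 9*x^4 + 10*x^3 - 60*x^2 - 56*x + 96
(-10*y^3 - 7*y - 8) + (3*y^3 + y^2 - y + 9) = -7*y^3 + y^2 - 8*y + 1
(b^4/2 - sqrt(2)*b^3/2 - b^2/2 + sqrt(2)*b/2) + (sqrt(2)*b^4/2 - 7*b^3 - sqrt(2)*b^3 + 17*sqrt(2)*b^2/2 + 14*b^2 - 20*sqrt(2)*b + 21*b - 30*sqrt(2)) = b^4/2 + sqrt(2)*b^4/2 - 7*b^3 - 3*sqrt(2)*b^3/2 + 17*sqrt(2)*b^2/2 + 27*b^2/2 - 39*sqrt(2)*b/2 + 21*b - 30*sqrt(2)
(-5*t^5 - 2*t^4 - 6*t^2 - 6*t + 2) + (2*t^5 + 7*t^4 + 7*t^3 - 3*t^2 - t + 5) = -3*t^5 + 5*t^4 + 7*t^3 - 9*t^2 - 7*t + 7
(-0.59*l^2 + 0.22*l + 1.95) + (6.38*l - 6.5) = -0.59*l^2 + 6.6*l - 4.55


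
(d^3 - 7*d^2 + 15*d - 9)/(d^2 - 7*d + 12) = (d^2 - 4*d + 3)/(d - 4)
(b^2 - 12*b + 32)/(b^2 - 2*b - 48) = (b - 4)/(b + 6)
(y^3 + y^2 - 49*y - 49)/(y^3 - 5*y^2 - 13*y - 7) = (y + 7)/(y + 1)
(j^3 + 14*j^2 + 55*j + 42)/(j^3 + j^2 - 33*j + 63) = (j^2 + 7*j + 6)/(j^2 - 6*j + 9)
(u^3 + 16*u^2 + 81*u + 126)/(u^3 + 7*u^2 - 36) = (u + 7)/(u - 2)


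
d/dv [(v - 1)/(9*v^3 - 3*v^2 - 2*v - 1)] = (9*v^3 - 3*v^2 - 2*v + (v - 1)*(-27*v^2 + 6*v + 2) - 1)/(-9*v^3 + 3*v^2 + 2*v + 1)^2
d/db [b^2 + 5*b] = 2*b + 5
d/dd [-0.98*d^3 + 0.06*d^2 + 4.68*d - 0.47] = -2.94*d^2 + 0.12*d + 4.68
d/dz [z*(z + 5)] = 2*z + 5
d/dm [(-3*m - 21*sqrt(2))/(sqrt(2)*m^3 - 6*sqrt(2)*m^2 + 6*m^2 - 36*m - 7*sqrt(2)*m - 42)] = 3*(-sqrt(2)*m^3 - 6*m^2 + 6*sqrt(2)*m^2 + 7*sqrt(2)*m + 36*m - (m + 7*sqrt(2))*(-3*sqrt(2)*m^2 - 12*m + 12*sqrt(2)*m + 7*sqrt(2) + 36) + 42)/(-sqrt(2)*m^3 - 6*m^2 + 6*sqrt(2)*m^2 + 7*sqrt(2)*m + 36*m + 42)^2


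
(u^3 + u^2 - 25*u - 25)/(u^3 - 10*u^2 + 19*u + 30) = (u + 5)/(u - 6)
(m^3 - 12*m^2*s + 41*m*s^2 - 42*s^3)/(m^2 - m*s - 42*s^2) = (m^2 - 5*m*s + 6*s^2)/(m + 6*s)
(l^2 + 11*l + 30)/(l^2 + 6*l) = (l + 5)/l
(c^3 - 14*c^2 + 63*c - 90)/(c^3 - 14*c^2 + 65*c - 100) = (c^2 - 9*c + 18)/(c^2 - 9*c + 20)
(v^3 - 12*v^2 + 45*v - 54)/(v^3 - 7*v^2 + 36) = (v - 3)/(v + 2)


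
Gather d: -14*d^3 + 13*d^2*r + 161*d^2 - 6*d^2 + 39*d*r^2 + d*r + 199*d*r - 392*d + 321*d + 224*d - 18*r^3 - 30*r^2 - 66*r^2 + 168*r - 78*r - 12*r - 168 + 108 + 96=-14*d^3 + d^2*(13*r + 155) + d*(39*r^2 + 200*r + 153) - 18*r^3 - 96*r^2 + 78*r + 36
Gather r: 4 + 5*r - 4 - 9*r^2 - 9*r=-9*r^2 - 4*r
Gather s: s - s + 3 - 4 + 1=0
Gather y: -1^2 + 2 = 1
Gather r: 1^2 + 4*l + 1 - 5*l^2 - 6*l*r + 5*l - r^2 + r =-5*l^2 + 9*l - r^2 + r*(1 - 6*l) + 2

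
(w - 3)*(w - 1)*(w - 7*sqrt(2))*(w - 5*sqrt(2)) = w^4 - 12*sqrt(2)*w^3 - 4*w^3 + 48*sqrt(2)*w^2 + 73*w^2 - 280*w - 36*sqrt(2)*w + 210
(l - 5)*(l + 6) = l^2 + l - 30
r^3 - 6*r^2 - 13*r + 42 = (r - 7)*(r - 2)*(r + 3)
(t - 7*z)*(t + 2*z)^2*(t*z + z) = t^4*z - 3*t^3*z^2 + t^3*z - 24*t^2*z^3 - 3*t^2*z^2 - 28*t*z^4 - 24*t*z^3 - 28*z^4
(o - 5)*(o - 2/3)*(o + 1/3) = o^3 - 16*o^2/3 + 13*o/9 + 10/9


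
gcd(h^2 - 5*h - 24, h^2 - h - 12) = h + 3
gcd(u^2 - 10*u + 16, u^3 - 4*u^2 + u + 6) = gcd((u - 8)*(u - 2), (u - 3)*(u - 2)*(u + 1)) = u - 2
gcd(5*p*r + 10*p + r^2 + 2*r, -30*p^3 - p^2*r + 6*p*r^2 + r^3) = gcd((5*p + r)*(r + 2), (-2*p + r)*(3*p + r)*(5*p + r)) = 5*p + r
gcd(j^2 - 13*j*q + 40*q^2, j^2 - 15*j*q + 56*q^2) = -j + 8*q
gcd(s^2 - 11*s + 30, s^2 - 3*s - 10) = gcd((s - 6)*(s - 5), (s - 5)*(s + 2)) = s - 5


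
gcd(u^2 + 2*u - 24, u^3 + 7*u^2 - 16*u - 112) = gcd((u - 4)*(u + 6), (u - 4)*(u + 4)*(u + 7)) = u - 4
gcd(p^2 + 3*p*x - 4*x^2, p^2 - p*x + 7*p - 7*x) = -p + x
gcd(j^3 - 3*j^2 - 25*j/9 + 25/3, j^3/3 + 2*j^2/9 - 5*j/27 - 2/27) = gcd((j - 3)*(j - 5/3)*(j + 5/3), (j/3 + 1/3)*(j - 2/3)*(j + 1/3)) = 1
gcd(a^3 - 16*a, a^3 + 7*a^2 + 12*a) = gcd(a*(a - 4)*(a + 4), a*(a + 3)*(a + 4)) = a^2 + 4*a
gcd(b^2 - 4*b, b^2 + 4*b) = b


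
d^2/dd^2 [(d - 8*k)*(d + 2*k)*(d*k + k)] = 2*k*(3*d - 6*k + 1)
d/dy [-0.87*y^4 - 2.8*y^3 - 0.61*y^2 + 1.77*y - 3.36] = -3.48*y^3 - 8.4*y^2 - 1.22*y + 1.77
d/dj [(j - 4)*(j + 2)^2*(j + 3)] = 4*j^3 + 9*j^2 - 24*j - 52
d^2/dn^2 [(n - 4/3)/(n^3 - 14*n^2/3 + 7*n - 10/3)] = 2*(81*n^5 - 594*n^4 + 1743*n^3 - 2568*n^2 + 1908*n - 574)/(27*n^9 - 378*n^8 + 2331*n^7 - 8306*n^6 + 18837*n^5 - 28182*n^4 + 27801*n^3 - 17430*n^2 + 6300*n - 1000)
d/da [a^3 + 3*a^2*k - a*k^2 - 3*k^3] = 3*a^2 + 6*a*k - k^2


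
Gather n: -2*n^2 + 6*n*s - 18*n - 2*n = -2*n^2 + n*(6*s - 20)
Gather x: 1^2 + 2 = 3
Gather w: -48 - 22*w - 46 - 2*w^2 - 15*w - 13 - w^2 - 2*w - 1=-3*w^2 - 39*w - 108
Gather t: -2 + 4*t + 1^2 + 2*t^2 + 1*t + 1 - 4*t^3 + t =-4*t^3 + 2*t^2 + 6*t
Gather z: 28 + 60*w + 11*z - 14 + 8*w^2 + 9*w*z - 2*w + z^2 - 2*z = 8*w^2 + 58*w + z^2 + z*(9*w + 9) + 14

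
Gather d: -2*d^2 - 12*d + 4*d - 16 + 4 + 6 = -2*d^2 - 8*d - 6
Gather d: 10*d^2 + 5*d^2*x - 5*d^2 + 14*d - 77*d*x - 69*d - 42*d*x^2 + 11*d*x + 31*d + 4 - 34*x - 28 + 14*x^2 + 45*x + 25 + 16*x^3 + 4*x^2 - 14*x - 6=d^2*(5*x + 5) + d*(-42*x^2 - 66*x - 24) + 16*x^3 + 18*x^2 - 3*x - 5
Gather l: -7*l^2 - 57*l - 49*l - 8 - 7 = -7*l^2 - 106*l - 15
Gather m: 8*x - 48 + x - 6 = 9*x - 54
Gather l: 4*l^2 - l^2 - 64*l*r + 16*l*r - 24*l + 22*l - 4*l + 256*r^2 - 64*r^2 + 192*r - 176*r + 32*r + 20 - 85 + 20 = 3*l^2 + l*(-48*r - 6) + 192*r^2 + 48*r - 45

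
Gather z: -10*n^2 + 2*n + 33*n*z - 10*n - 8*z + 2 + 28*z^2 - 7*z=-10*n^2 - 8*n + 28*z^2 + z*(33*n - 15) + 2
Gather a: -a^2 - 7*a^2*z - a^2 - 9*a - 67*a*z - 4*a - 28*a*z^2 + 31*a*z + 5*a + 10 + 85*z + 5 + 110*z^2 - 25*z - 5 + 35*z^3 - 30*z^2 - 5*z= a^2*(-7*z - 2) + a*(-28*z^2 - 36*z - 8) + 35*z^3 + 80*z^2 + 55*z + 10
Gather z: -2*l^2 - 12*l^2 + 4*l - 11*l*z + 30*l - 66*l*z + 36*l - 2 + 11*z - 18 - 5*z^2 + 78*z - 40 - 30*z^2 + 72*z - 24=-14*l^2 + 70*l - 35*z^2 + z*(161 - 77*l) - 84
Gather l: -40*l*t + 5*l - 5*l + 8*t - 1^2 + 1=-40*l*t + 8*t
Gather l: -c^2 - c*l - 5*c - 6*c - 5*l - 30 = -c^2 - 11*c + l*(-c - 5) - 30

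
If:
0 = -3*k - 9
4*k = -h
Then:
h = 12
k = -3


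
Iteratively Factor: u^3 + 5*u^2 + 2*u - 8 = (u + 4)*(u^2 + u - 2) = (u + 2)*(u + 4)*(u - 1)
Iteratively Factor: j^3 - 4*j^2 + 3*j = (j - 3)*(j^2 - j) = (j - 3)*(j - 1)*(j)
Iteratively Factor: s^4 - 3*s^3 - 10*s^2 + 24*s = (s)*(s^3 - 3*s^2 - 10*s + 24) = s*(s - 4)*(s^2 + s - 6) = s*(s - 4)*(s - 2)*(s + 3)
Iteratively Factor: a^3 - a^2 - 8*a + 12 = (a + 3)*(a^2 - 4*a + 4) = (a - 2)*(a + 3)*(a - 2)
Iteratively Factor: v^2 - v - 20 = (v - 5)*(v + 4)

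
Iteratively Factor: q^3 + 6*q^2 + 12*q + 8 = (q + 2)*(q^2 + 4*q + 4) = (q + 2)^2*(q + 2)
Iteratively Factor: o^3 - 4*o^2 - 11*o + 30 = (o - 2)*(o^2 - 2*o - 15) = (o - 2)*(o + 3)*(o - 5)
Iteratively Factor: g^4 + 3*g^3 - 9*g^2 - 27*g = (g)*(g^3 + 3*g^2 - 9*g - 27) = g*(g + 3)*(g^2 - 9) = g*(g - 3)*(g + 3)*(g + 3)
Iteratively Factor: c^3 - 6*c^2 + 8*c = (c - 4)*(c^2 - 2*c) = c*(c - 4)*(c - 2)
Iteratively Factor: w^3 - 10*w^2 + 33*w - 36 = (w - 4)*(w^2 - 6*w + 9) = (w - 4)*(w - 3)*(w - 3)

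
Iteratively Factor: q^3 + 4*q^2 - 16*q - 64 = (q - 4)*(q^2 + 8*q + 16) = (q - 4)*(q + 4)*(q + 4)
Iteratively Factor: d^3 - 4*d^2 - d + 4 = (d - 1)*(d^2 - 3*d - 4) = (d - 1)*(d + 1)*(d - 4)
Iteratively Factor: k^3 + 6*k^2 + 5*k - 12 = (k + 3)*(k^2 + 3*k - 4) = (k - 1)*(k + 3)*(k + 4)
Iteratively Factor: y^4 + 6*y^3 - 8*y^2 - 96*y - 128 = (y - 4)*(y^3 + 10*y^2 + 32*y + 32) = (y - 4)*(y + 4)*(y^2 + 6*y + 8) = (y - 4)*(y + 4)^2*(y + 2)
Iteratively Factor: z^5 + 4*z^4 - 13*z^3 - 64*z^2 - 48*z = (z + 3)*(z^4 + z^3 - 16*z^2 - 16*z) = z*(z + 3)*(z^3 + z^2 - 16*z - 16) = z*(z + 1)*(z + 3)*(z^2 - 16) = z*(z + 1)*(z + 3)*(z + 4)*(z - 4)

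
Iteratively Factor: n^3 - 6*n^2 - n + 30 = (n - 3)*(n^2 - 3*n - 10) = (n - 5)*(n - 3)*(n + 2)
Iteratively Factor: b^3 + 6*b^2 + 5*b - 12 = (b + 4)*(b^2 + 2*b - 3) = (b - 1)*(b + 4)*(b + 3)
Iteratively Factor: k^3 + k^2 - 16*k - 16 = (k - 4)*(k^2 + 5*k + 4) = (k - 4)*(k + 1)*(k + 4)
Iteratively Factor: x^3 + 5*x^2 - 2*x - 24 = (x - 2)*(x^2 + 7*x + 12) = (x - 2)*(x + 3)*(x + 4)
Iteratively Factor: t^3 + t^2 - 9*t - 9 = (t + 1)*(t^2 - 9) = (t + 1)*(t + 3)*(t - 3)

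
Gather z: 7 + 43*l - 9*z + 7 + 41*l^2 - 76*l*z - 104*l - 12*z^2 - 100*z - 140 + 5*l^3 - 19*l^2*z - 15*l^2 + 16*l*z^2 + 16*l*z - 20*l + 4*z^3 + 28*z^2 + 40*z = 5*l^3 + 26*l^2 - 81*l + 4*z^3 + z^2*(16*l + 16) + z*(-19*l^2 - 60*l - 69) - 126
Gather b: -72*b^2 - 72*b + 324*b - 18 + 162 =-72*b^2 + 252*b + 144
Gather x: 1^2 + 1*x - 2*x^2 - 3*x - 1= -2*x^2 - 2*x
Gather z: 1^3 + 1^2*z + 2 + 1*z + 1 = 2*z + 4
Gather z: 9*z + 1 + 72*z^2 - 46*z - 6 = 72*z^2 - 37*z - 5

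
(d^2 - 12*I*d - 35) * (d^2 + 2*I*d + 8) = d^4 - 10*I*d^3 - 3*d^2 - 166*I*d - 280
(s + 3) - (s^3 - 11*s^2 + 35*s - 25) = -s^3 + 11*s^2 - 34*s + 28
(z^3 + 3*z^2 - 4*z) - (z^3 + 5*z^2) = -2*z^2 - 4*z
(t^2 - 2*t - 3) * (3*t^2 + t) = 3*t^4 - 5*t^3 - 11*t^2 - 3*t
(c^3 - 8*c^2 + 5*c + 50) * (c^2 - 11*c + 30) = c^5 - 19*c^4 + 123*c^3 - 245*c^2 - 400*c + 1500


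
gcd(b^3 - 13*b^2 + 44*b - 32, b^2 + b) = 1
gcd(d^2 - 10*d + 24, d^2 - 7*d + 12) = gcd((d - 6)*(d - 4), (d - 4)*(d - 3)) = d - 4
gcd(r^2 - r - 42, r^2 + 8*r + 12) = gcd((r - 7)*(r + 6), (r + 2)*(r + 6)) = r + 6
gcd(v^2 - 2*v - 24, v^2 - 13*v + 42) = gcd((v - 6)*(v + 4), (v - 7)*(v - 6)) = v - 6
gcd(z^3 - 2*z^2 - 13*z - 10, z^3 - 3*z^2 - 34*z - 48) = z + 2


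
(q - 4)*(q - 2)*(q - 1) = q^3 - 7*q^2 + 14*q - 8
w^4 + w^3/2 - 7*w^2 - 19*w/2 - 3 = (w - 3)*(w + 1/2)*(w + 1)*(w + 2)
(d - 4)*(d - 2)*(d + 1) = d^3 - 5*d^2 + 2*d + 8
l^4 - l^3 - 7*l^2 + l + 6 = (l - 3)*(l - 1)*(l + 1)*(l + 2)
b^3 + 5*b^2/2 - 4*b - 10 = (b - 2)*(b + 2)*(b + 5/2)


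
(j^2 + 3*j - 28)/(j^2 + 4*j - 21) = (j - 4)/(j - 3)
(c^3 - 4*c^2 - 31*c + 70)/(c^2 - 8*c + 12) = (c^2 - 2*c - 35)/(c - 6)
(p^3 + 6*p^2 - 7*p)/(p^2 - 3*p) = (p^2 + 6*p - 7)/(p - 3)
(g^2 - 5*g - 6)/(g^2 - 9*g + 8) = (g^2 - 5*g - 6)/(g^2 - 9*g + 8)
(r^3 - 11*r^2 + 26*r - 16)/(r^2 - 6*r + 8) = (r^2 - 9*r + 8)/(r - 4)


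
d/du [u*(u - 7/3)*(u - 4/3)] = 3*u^2 - 22*u/3 + 28/9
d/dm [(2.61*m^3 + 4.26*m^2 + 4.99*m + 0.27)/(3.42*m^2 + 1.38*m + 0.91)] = (8.9262*m^4 + 7.2036*m^3 - 4.06169999999999*m^2 + 5.9064*m + 4.1683)/(11.6964*m^4 + 9.4392*m^3 + 8.1288*m^2 + 2.5116*m + 0.8281)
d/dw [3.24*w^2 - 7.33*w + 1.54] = 6.48*w - 7.33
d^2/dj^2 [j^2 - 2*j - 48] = 2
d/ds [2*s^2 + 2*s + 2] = 4*s + 2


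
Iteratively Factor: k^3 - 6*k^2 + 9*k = (k - 3)*(k^2 - 3*k) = k*(k - 3)*(k - 3)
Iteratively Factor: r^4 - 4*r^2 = (r)*(r^3 - 4*r) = r^2*(r^2 - 4) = r^2*(r - 2)*(r + 2)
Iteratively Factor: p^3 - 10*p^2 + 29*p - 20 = (p - 1)*(p^2 - 9*p + 20) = (p - 4)*(p - 1)*(p - 5)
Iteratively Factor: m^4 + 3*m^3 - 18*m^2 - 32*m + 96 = (m - 3)*(m^3 + 6*m^2 - 32) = (m - 3)*(m + 4)*(m^2 + 2*m - 8) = (m - 3)*(m - 2)*(m + 4)*(m + 4)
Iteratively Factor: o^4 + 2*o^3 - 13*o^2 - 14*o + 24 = (o + 4)*(o^3 - 2*o^2 - 5*o + 6) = (o - 3)*(o + 4)*(o^2 + o - 2) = (o - 3)*(o - 1)*(o + 4)*(o + 2)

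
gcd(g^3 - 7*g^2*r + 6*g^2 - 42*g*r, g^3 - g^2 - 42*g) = g^2 + 6*g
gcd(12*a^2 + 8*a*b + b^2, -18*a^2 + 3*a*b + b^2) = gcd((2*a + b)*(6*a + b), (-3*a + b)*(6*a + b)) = 6*a + b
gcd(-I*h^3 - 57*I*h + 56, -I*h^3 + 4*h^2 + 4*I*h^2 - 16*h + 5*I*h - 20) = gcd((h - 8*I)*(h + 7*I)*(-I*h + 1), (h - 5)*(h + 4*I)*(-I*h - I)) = 1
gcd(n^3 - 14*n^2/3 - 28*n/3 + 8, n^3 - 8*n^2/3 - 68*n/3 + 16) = n^2 - 20*n/3 + 4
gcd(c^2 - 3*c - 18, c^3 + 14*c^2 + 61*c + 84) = c + 3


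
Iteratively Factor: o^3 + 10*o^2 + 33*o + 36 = (o + 3)*(o^2 + 7*o + 12) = (o + 3)^2*(o + 4)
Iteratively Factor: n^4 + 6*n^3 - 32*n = (n + 4)*(n^3 + 2*n^2 - 8*n) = (n + 4)^2*(n^2 - 2*n) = (n - 2)*(n + 4)^2*(n)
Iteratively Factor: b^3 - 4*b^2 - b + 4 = (b + 1)*(b^2 - 5*b + 4) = (b - 4)*(b + 1)*(b - 1)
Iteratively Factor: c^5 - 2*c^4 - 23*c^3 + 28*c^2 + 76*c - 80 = (c - 5)*(c^4 + 3*c^3 - 8*c^2 - 12*c + 16) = (c - 5)*(c - 1)*(c^3 + 4*c^2 - 4*c - 16) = (c - 5)*(c - 2)*(c - 1)*(c^2 + 6*c + 8) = (c - 5)*(c - 2)*(c - 1)*(c + 4)*(c + 2)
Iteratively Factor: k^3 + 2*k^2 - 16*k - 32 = (k + 4)*(k^2 - 2*k - 8) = (k - 4)*(k + 4)*(k + 2)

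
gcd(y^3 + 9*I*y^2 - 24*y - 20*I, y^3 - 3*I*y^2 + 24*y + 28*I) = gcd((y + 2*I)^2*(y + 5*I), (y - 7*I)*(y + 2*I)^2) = y^2 + 4*I*y - 4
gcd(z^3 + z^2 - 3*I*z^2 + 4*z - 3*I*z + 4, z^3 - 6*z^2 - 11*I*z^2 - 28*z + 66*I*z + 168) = z - 4*I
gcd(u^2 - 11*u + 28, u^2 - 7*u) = u - 7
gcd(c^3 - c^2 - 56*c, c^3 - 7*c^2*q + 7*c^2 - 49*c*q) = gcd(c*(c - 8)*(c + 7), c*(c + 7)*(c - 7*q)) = c^2 + 7*c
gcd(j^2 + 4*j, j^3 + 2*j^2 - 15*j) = j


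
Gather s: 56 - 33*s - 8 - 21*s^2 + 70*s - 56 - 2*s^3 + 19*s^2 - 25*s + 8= -2*s^3 - 2*s^2 + 12*s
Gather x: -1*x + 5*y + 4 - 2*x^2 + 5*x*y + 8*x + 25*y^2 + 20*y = -2*x^2 + x*(5*y + 7) + 25*y^2 + 25*y + 4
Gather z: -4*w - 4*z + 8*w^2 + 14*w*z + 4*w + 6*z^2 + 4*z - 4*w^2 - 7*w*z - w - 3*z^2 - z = 4*w^2 - w + 3*z^2 + z*(7*w - 1)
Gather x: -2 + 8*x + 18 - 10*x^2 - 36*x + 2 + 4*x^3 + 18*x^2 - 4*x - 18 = 4*x^3 + 8*x^2 - 32*x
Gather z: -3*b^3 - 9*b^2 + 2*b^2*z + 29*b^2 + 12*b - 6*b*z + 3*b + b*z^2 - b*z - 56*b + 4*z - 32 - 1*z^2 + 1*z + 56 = -3*b^3 + 20*b^2 - 41*b + z^2*(b - 1) + z*(2*b^2 - 7*b + 5) + 24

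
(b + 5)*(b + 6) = b^2 + 11*b + 30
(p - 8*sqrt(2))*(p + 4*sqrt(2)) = p^2 - 4*sqrt(2)*p - 64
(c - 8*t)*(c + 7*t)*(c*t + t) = c^3*t - c^2*t^2 + c^2*t - 56*c*t^3 - c*t^2 - 56*t^3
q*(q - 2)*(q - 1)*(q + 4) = q^4 + q^3 - 10*q^2 + 8*q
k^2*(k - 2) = k^3 - 2*k^2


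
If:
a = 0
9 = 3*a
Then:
No Solution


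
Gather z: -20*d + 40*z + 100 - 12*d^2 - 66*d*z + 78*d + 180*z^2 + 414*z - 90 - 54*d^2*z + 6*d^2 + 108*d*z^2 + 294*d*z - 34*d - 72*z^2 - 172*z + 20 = -6*d^2 + 24*d + z^2*(108*d + 108) + z*(-54*d^2 + 228*d + 282) + 30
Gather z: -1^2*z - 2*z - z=-4*z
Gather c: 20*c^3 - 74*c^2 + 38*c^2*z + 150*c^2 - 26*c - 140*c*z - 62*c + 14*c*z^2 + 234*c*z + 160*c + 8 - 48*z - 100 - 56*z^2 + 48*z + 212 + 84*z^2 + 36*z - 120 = 20*c^3 + c^2*(38*z + 76) + c*(14*z^2 + 94*z + 72) + 28*z^2 + 36*z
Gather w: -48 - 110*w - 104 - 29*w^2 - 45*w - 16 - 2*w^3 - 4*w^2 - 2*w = -2*w^3 - 33*w^2 - 157*w - 168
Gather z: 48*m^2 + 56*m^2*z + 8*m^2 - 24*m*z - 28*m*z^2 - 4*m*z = 56*m^2 - 28*m*z^2 + z*(56*m^2 - 28*m)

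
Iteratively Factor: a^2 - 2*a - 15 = (a - 5)*(a + 3)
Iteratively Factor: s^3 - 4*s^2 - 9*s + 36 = (s + 3)*(s^2 - 7*s + 12) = (s - 4)*(s + 3)*(s - 3)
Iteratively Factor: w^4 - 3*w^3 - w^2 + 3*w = (w)*(w^3 - 3*w^2 - w + 3) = w*(w - 1)*(w^2 - 2*w - 3) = w*(w - 1)*(w + 1)*(w - 3)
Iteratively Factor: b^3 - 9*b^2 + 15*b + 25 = (b + 1)*(b^2 - 10*b + 25) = (b - 5)*(b + 1)*(b - 5)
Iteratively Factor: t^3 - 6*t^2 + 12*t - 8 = (t - 2)*(t^2 - 4*t + 4) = (t - 2)^2*(t - 2)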